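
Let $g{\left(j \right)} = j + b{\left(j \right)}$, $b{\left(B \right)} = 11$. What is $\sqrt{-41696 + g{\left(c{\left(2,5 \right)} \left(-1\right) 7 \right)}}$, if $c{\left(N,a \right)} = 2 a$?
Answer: $i \sqrt{41755} \approx 204.34 i$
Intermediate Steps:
$g{\left(j \right)} = 11 + j$ ($g{\left(j \right)} = j + 11 = 11 + j$)
$\sqrt{-41696 + g{\left(c{\left(2,5 \right)} \left(-1\right) 7 \right)}} = \sqrt{-41696 + \left(11 + 2 \cdot 5 \left(-1\right) 7\right)} = \sqrt{-41696 + \left(11 + 10 \left(-1\right) 7\right)} = \sqrt{-41696 + \left(11 - 70\right)} = \sqrt{-41696 - 59} = \sqrt{-41755} = i \sqrt{41755}$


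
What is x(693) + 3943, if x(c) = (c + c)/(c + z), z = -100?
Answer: 2339585/593 ≈ 3945.3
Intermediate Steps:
x(c) = 2*c/(-100 + c) (x(c) = (c + c)/(c - 100) = (2*c)/(-100 + c) = 2*c/(-100 + c))
x(693) + 3943 = 2*693/(-100 + 693) + 3943 = 2*693/593 + 3943 = 2*693*(1/593) + 3943 = 1386/593 + 3943 = 2339585/593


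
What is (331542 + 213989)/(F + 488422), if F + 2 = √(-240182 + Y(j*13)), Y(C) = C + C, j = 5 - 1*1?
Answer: 133224125510/119277168239 - 545531*I*√240078/238554336478 ≈ 1.1169 - 0.0011205*I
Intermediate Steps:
j = 4 (j = 5 - 1 = 4)
Y(C) = 2*C
F = -2 + I*√240078 (F = -2 + √(-240182 + 2*(4*13)) = -2 + √(-240182 + 2*52) = -2 + √(-240182 + 104) = -2 + √(-240078) = -2 + I*√240078 ≈ -2.0 + 489.98*I)
(331542 + 213989)/(F + 488422) = (331542 + 213989)/((-2 + I*√240078) + 488422) = 545531/(488420 + I*√240078)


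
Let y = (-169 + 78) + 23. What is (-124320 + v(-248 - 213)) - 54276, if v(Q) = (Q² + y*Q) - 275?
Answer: 64998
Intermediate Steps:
y = -68 (y = -91 + 23 = -68)
v(Q) = -275 + Q² - 68*Q (v(Q) = (Q² - 68*Q) - 275 = -275 + Q² - 68*Q)
(-124320 + v(-248 - 213)) - 54276 = (-124320 + (-275 + (-248 - 213)² - 68*(-248 - 213))) - 54276 = (-124320 + (-275 + (-461)² - 68*(-461))) - 54276 = (-124320 + (-275 + 212521 + 31348)) - 54276 = (-124320 + 243594) - 54276 = 119274 - 54276 = 64998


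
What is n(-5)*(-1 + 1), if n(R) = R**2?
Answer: 0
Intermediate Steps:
n(-5)*(-1 + 1) = (-5)**2*(-1 + 1) = 25*0 = 0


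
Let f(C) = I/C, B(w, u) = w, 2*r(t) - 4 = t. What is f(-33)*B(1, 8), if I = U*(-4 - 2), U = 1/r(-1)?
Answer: 4/33 ≈ 0.12121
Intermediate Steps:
r(t) = 2 + t/2
U = ⅔ (U = 1/(2 + (½)*(-1)) = 1/(2 - ½) = 1/(3/2) = ⅔ ≈ 0.66667)
I = -4 (I = 2*(-4 - 2)/3 = (⅔)*(-6) = -4)
f(C) = -4/C
f(-33)*B(1, 8) = -4/(-33)*1 = -4*(-1/33)*1 = (4/33)*1 = 4/33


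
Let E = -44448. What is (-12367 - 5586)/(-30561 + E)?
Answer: 17953/75009 ≈ 0.23934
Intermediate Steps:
(-12367 - 5586)/(-30561 + E) = (-12367 - 5586)/(-30561 - 44448) = -17953/(-75009) = -17953*(-1/75009) = 17953/75009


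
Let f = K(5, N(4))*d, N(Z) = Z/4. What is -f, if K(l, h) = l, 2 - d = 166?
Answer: 820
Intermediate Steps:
d = -164 (d = 2 - 1*166 = 2 - 166 = -164)
N(Z) = Z/4 (N(Z) = Z*(¼) = Z/4)
f = -820 (f = 5*(-164) = -820)
-f = -1*(-820) = 820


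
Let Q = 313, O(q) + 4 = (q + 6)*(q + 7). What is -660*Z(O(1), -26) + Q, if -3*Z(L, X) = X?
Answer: -5407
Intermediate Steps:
O(q) = -4 + (6 + q)*(7 + q) (O(q) = -4 + (q + 6)*(q + 7) = -4 + (6 + q)*(7 + q))
Z(L, X) = -X/3
-660*Z(O(1), -26) + Q = -(-220)*(-26) + 313 = -660*26/3 + 313 = -5720 + 313 = -5407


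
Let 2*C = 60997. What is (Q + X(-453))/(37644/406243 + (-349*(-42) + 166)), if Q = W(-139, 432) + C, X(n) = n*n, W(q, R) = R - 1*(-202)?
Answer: 192024159969/12044367752 ≈ 15.943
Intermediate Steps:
W(q, R) = 202 + R (W(q, R) = R + 202 = 202 + R)
X(n) = n²
C = 60997/2 (C = (½)*60997 = 60997/2 ≈ 30499.)
Q = 62265/2 (Q = (202 + 432) + 60997/2 = 634 + 60997/2 = 62265/2 ≈ 31133.)
(Q + X(-453))/(37644/406243 + (-349*(-42) + 166)) = (62265/2 + (-453)²)/(37644/406243 + (-349*(-42) + 166)) = (62265/2 + 205209)/(37644*(1/406243) + (14658 + 166)) = 472683/(2*(37644/406243 + 14824)) = 472683/(2*(6022183876/406243)) = (472683/2)*(406243/6022183876) = 192024159969/12044367752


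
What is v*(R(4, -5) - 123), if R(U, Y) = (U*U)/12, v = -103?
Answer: 37595/3 ≈ 12532.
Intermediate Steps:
R(U, Y) = U²/12 (R(U, Y) = U²*(1/12) = U²/12)
v*(R(4, -5) - 123) = -103*((1/12)*4² - 123) = -103*((1/12)*16 - 123) = -103*(4/3 - 123) = -103*(-365/3) = 37595/3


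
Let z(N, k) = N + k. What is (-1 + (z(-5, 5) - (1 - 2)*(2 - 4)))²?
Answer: 9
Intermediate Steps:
(-1 + (z(-5, 5) - (1 - 2)*(2 - 4)))² = (-1 + ((-5 + 5) - (1 - 2)*(2 - 4)))² = (-1 + (0 - (-1)*(-2)))² = (-1 + (0 - 1*2))² = (-1 + (0 - 2))² = (-1 - 2)² = (-3)² = 9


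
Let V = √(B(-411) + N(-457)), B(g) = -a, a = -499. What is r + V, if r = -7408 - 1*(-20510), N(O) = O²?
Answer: 13102 + 2*√52337 ≈ 13560.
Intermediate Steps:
r = 13102 (r = -7408 + 20510 = 13102)
B(g) = 499 (B(g) = -1*(-499) = 499)
V = 2*√52337 (V = √(499 + (-457)²) = √(499 + 208849) = √209348 = 2*√52337 ≈ 457.55)
r + V = 13102 + 2*√52337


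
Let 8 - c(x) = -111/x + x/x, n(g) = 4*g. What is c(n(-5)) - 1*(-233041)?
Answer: 4660849/20 ≈ 2.3304e+5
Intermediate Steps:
c(x) = 7 + 111/x (c(x) = 8 - (-111/x + x/x) = 8 - (-111/x + 1) = 8 - (1 - 111/x) = 8 + (-1 + 111/x) = 7 + 111/x)
c(n(-5)) - 1*(-233041) = (7 + 111/((4*(-5)))) - 1*(-233041) = (7 + 111/(-20)) + 233041 = (7 + 111*(-1/20)) + 233041 = (7 - 111/20) + 233041 = 29/20 + 233041 = 4660849/20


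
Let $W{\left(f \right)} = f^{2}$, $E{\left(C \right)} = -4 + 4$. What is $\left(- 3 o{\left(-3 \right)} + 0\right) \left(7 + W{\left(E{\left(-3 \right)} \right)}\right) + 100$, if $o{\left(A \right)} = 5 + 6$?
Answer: $-131$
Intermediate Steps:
$o{\left(A \right)} = 11$
$E{\left(C \right)} = 0$
$\left(- 3 o{\left(-3 \right)} + 0\right) \left(7 + W{\left(E{\left(-3 \right)} \right)}\right) + 100 = \left(\left(-3\right) 11 + 0\right) \left(7 + 0^{2}\right) + 100 = \left(-33 + 0\right) \left(7 + 0\right) + 100 = \left(-33\right) 7 + 100 = -231 + 100 = -131$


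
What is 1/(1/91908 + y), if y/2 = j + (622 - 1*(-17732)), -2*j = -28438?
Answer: 91908/5987438569 ≈ 1.5350e-5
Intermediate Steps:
j = 14219 (j = -1/2*(-28438) = 14219)
y = 65146 (y = 2*(14219 + (622 - 1*(-17732))) = 2*(14219 + (622 + 17732)) = 2*(14219 + 18354) = 2*32573 = 65146)
1/(1/91908 + y) = 1/(1/91908 + 65146) = 1/(5987438569/91908) = 91908/5987438569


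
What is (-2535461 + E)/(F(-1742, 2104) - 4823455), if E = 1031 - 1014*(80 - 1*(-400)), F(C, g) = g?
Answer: 1007050/1607117 ≈ 0.62662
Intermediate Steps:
E = -485689 (E = 1031 - 1014*(80 + 400) = 1031 - 1014*480 = 1031 - 486720 = -485689)
(-2535461 + E)/(F(-1742, 2104) - 4823455) = (-2535461 - 485689)/(2104 - 4823455) = -3021150/(-4821351) = -3021150*(-1/4821351) = 1007050/1607117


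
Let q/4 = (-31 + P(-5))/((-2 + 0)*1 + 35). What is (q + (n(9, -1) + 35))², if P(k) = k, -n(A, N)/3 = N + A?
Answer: 5329/121 ≈ 44.041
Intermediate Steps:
n(A, N) = -3*A - 3*N (n(A, N) = -3*(N + A) = -3*(A + N) = -3*A - 3*N)
q = -48/11 (q = 4*((-31 - 5)/((-2 + 0)*1 + 35)) = 4*(-36/(-2*1 + 35)) = 4*(-36/(-2 + 35)) = 4*(-36/33) = 4*(-36*1/33) = 4*(-12/11) = -48/11 ≈ -4.3636)
(q + (n(9, -1) + 35))² = (-48/11 + ((-3*9 - 3*(-1)) + 35))² = (-48/11 + ((-27 + 3) + 35))² = (-48/11 + (-24 + 35))² = (-48/11 + 11)² = (73/11)² = 5329/121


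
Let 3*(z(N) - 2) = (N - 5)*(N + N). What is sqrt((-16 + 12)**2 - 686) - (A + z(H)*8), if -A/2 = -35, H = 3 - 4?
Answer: -118 + I*sqrt(670) ≈ -118.0 + 25.884*I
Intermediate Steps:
H = -1
A = 70 (A = -2*(-35) = 70)
z(N) = 2 + 2*N*(-5 + N)/3 (z(N) = 2 + ((N - 5)*(N + N))/3 = 2 + ((-5 + N)*(2*N))/3 = 2 + (2*N*(-5 + N))/3 = 2 + 2*N*(-5 + N)/3)
sqrt((-16 + 12)**2 - 686) - (A + z(H)*8) = sqrt((-16 + 12)**2 - 686) - (70 + (2 - 10/3*(-1) + (2/3)*(-1)**2)*8) = sqrt((-4)**2 - 686) - (70 + (2 + 10/3 + (2/3)*1)*8) = sqrt(16 - 686) - (70 + (2 + 10/3 + 2/3)*8) = sqrt(-670) - (70 + 6*8) = I*sqrt(670) - (70 + 48) = I*sqrt(670) - 1*118 = I*sqrt(670) - 118 = -118 + I*sqrt(670)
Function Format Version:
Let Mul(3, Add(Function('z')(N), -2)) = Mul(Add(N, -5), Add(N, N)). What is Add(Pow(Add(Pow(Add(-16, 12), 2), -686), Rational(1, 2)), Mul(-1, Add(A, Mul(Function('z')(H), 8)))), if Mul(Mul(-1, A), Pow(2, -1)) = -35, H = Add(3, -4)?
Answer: Add(-118, Mul(I, Pow(670, Rational(1, 2)))) ≈ Add(-118.00, Mul(25.884, I))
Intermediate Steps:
H = -1
A = 70 (A = Mul(-2, -35) = 70)
Function('z')(N) = Add(2, Mul(Rational(2, 3), N, Add(-5, N))) (Function('z')(N) = Add(2, Mul(Rational(1, 3), Mul(Add(N, -5), Add(N, N)))) = Add(2, Mul(Rational(1, 3), Mul(Add(-5, N), Mul(2, N)))) = Add(2, Mul(Rational(1, 3), Mul(2, N, Add(-5, N)))) = Add(2, Mul(Rational(2, 3), N, Add(-5, N))))
Add(Pow(Add(Pow(Add(-16, 12), 2), -686), Rational(1, 2)), Mul(-1, Add(A, Mul(Function('z')(H), 8)))) = Add(Pow(Add(Pow(Add(-16, 12), 2), -686), Rational(1, 2)), Mul(-1, Add(70, Mul(Add(2, Mul(Rational(-10, 3), -1), Mul(Rational(2, 3), Pow(-1, 2))), 8)))) = Add(Pow(Add(Pow(-4, 2), -686), Rational(1, 2)), Mul(-1, Add(70, Mul(Add(2, Rational(10, 3), Mul(Rational(2, 3), 1)), 8)))) = Add(Pow(Add(16, -686), Rational(1, 2)), Mul(-1, Add(70, Mul(Add(2, Rational(10, 3), Rational(2, 3)), 8)))) = Add(Pow(-670, Rational(1, 2)), Mul(-1, Add(70, Mul(6, 8)))) = Add(Mul(I, Pow(670, Rational(1, 2))), Mul(-1, Add(70, 48))) = Add(Mul(I, Pow(670, Rational(1, 2))), Mul(-1, 118)) = Add(Mul(I, Pow(670, Rational(1, 2))), -118) = Add(-118, Mul(I, Pow(670, Rational(1, 2))))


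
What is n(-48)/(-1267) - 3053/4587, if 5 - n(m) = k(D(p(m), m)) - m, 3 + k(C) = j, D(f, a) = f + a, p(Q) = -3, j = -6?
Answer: -3712193/5811729 ≈ -0.63874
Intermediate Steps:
D(f, a) = a + f
k(C) = -9 (k(C) = -3 - 6 = -9)
n(m) = 14 + m (n(m) = 5 - (-9 - m) = 5 + (9 + m) = 14 + m)
n(-48)/(-1267) - 3053/4587 = (14 - 48)/(-1267) - 3053/4587 = -34*(-1/1267) - 3053*1/4587 = 34/1267 - 3053/4587 = -3712193/5811729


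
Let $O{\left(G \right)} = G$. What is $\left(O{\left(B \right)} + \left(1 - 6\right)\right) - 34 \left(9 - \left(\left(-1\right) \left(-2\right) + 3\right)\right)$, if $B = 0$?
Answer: $-141$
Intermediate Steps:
$\left(O{\left(B \right)} + \left(1 - 6\right)\right) - 34 \left(9 - \left(\left(-1\right) \left(-2\right) + 3\right)\right) = \left(0 + \left(1 - 6\right)\right) - 34 \left(9 - \left(\left(-1\right) \left(-2\right) + 3\right)\right) = \left(0 + \left(1 - 6\right)\right) - 34 \left(9 - \left(2 + 3\right)\right) = \left(0 - 5\right) - 34 \left(9 - 5\right) = -5 - 34 \left(9 - 5\right) = -5 - 136 = -141$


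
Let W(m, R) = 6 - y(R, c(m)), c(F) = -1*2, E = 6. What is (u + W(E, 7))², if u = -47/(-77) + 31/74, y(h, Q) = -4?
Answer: 3949494025/32467204 ≈ 121.65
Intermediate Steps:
c(F) = -2
W(m, R) = 10 (W(m, R) = 6 - 1*(-4) = 6 + 4 = 10)
u = 5865/5698 (u = -47*(-1/77) + 31*(1/74) = 47/77 + 31/74 = 5865/5698 ≈ 1.0293)
(u + W(E, 7))² = (5865/5698 + 10)² = (62845/5698)² = 3949494025/32467204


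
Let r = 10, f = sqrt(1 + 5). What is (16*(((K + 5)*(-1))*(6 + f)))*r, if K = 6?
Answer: -10560 - 1760*sqrt(6) ≈ -14871.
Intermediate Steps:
f = sqrt(6) ≈ 2.4495
(16*(((K + 5)*(-1))*(6 + f)))*r = (16*(((6 + 5)*(-1))*(6 + sqrt(6))))*10 = (16*((11*(-1))*(6 + sqrt(6))))*10 = (16*(-11*(6 + sqrt(6))))*10 = (16*(-66 - 11*sqrt(6)))*10 = (-1056 - 176*sqrt(6))*10 = -10560 - 1760*sqrt(6)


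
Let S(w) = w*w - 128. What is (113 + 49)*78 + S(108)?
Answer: 24172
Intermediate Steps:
S(w) = -128 + w**2 (S(w) = w**2 - 128 = -128 + w**2)
(113 + 49)*78 + S(108) = (113 + 49)*78 + (-128 + 108**2) = 162*78 + (-128 + 11664) = 12636 + 11536 = 24172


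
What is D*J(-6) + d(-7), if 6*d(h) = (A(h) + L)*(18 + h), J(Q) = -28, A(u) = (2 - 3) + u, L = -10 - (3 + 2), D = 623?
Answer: -104917/6 ≈ -17486.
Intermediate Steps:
L = -15 (L = -10 - 1*5 = -10 - 5 = -15)
A(u) = -1 + u
d(h) = (-16 + h)*(18 + h)/6 (d(h) = (((-1 + h) - 15)*(18 + h))/6 = ((-16 + h)*(18 + h))/6 = (-16 + h)*(18 + h)/6)
D*J(-6) + d(-7) = 623*(-28) + (-48 + (1/3)*(-7) + (1/6)*(-7)**2) = -17444 + (-48 - 7/3 + (1/6)*49) = -17444 + (-48 - 7/3 + 49/6) = -17444 - 253/6 = -104917/6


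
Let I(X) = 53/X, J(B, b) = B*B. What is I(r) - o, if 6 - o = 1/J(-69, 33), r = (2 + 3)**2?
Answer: -461792/119025 ≈ -3.8798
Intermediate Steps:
J(B, b) = B**2
r = 25 (r = 5**2 = 25)
o = 28565/4761 (o = 6 - 1/((-69)**2) = 6 - 1/4761 = 28565/4761 ≈ 5.9998)
I(r) - o = 53/25 - 1*28565/4761 = 53*(1/25) - 28565/4761 = 53/25 - 28565/4761 = -461792/119025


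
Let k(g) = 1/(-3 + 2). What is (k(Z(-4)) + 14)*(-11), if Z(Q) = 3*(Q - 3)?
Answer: -143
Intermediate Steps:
Z(Q) = -9 + 3*Q (Z(Q) = 3*(-3 + Q) = -9 + 3*Q)
k(g) = -1 (k(g) = 1/(-1) = -1)
(k(Z(-4)) + 14)*(-11) = (-1 + 14)*(-11) = 13*(-11) = -143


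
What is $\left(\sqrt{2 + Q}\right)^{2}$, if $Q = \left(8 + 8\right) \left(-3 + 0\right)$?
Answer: $-46$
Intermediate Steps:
$Q = -48$ ($Q = 16 \left(-3\right) = -48$)
$\left(\sqrt{2 + Q}\right)^{2} = \left(\sqrt{2 - 48}\right)^{2} = \left(\sqrt{-46}\right)^{2} = \left(i \sqrt{46}\right)^{2} = -46$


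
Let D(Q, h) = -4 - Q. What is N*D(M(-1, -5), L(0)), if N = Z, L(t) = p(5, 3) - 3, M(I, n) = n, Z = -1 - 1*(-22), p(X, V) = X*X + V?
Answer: 21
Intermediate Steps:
p(X, V) = V + X² (p(X, V) = X² + V = V + X²)
Z = 21 (Z = -1 + 22 = 21)
L(t) = 25 (L(t) = (3 + 5²) - 3 = (3 + 25) - 3 = 28 - 3 = 25)
N = 21
N*D(M(-1, -5), L(0)) = 21*(-4 - 1*(-5)) = 21*(-4 + 5) = 21*1 = 21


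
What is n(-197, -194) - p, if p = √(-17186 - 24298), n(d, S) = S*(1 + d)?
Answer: 38024 - 2*I*√10371 ≈ 38024.0 - 203.68*I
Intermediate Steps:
p = 2*I*√10371 (p = √(-41484) = 2*I*√10371 ≈ 203.68*I)
n(-197, -194) - p = -194*(1 - 197) - 2*I*√10371 = -194*(-196) - 2*I*√10371 = 38024 - 2*I*√10371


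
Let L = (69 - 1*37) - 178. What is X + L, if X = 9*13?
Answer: -29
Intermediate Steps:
L = -146 (L = (69 - 37) - 178 = 32 - 178 = -146)
X = 117
X + L = 117 - 146 = -29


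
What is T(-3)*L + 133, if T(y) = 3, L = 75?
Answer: 358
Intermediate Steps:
T(-3)*L + 133 = 3*75 + 133 = 225 + 133 = 358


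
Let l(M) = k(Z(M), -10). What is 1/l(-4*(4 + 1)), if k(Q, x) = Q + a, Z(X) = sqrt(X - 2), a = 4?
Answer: 2/19 - I*sqrt(22)/38 ≈ 0.10526 - 0.12343*I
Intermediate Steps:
Z(X) = sqrt(-2 + X)
k(Q, x) = 4 + Q (k(Q, x) = Q + 4 = 4 + Q)
l(M) = 4 + sqrt(-2 + M)
1/l(-4*(4 + 1)) = 1/(4 + sqrt(-2 - 4*(4 + 1))) = 1/(4 + sqrt(-2 - 4*5)) = 1/(4 + sqrt(-2 - 20)) = 1/(4 + sqrt(-22)) = 1/(4 + I*sqrt(22))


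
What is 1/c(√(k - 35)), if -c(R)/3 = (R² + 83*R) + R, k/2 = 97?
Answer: 1/20691 - 28*√159/1096623 ≈ -0.00027363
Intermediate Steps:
k = 194 (k = 2*97 = 194)
c(R) = -252*R - 3*R² (c(R) = -3*((R² + 83*R) + R) = -3*(R² + 84*R) = -252*R - 3*R²)
1/c(√(k - 35)) = 1/(-3*√(194 - 35)*(84 + √(194 - 35))) = 1/(-3*√159*(84 + √159)) = -√159/(477*(84 + √159))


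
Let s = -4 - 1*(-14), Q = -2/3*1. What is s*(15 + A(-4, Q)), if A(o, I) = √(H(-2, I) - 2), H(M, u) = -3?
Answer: 150 + 10*I*√5 ≈ 150.0 + 22.361*I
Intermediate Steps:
Q = -⅔ (Q = -2*⅓*1 = -⅔*1 = -⅔ ≈ -0.66667)
s = 10 (s = -4 + 14 = 10)
A(o, I) = I*√5 (A(o, I) = √(-3 - 2) = √(-5) = I*√5)
s*(15 + A(-4, Q)) = 10*(15 + I*√5) = 150 + 10*I*√5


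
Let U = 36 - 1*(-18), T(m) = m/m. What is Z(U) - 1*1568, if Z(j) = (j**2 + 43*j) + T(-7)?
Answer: 3671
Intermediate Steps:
T(m) = 1
U = 54 (U = 36 + 18 = 54)
Z(j) = 1 + j**2 + 43*j (Z(j) = (j**2 + 43*j) + 1 = 1 + j**2 + 43*j)
Z(U) - 1*1568 = (1 + 54**2 + 43*54) - 1*1568 = (1 + 2916 + 2322) - 1568 = 5239 - 1568 = 3671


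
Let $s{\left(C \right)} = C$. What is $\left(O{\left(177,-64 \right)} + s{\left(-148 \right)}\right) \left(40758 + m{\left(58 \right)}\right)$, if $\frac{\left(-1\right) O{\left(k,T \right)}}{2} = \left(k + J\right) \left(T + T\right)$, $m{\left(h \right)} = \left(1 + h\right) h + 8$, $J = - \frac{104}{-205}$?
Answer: $\frac{410296361872}{205} \approx 2.0014 \cdot 10^{9}$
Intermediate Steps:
$J = \frac{104}{205}$ ($J = \left(-104\right) \left(- \frac{1}{205}\right) = \frac{104}{205} \approx 0.50732$)
$m{\left(h \right)} = 8 + h \left(1 + h\right)$ ($m{\left(h \right)} = h \left(1 + h\right) + 8 = 8 + h \left(1 + h\right)$)
$O{\left(k,T \right)} = - 4 T \left(\frac{104}{205} + k\right)$ ($O{\left(k,T \right)} = - 2 \left(k + \frac{104}{205}\right) \left(T + T\right) = - 2 \left(\frac{104}{205} + k\right) 2 T = - 2 \cdot 2 T \left(\frac{104}{205} + k\right) = - 4 T \left(\frac{104}{205} + k\right)$)
$\left(O{\left(177,-64 \right)} + s{\left(-148 \right)}\right) \left(40758 + m{\left(58 \right)}\right) = \left(\left(- \frac{4}{205}\right) \left(-64\right) \left(104 + 205 \cdot 177\right) - 148\right) \left(40758 + \left(8 + 58 + 58^{2}\right)\right) = \left(\left(- \frac{4}{205}\right) \left(-64\right) \left(104 + 36285\right) - 148\right) \left(40758 + \left(8 + 58 + 3364\right)\right) = \left(\left(- \frac{4}{205}\right) \left(-64\right) 36389 - 148\right) \left(40758 + 3430\right) = \left(\frac{9315584}{205} - 148\right) 44188 = \frac{9285244}{205} \cdot 44188 = \frac{410296361872}{205}$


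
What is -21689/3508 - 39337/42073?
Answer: -1050515493/147592084 ≈ -7.1177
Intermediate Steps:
-21689/3508 - 39337/42073 = -1050515493/147592084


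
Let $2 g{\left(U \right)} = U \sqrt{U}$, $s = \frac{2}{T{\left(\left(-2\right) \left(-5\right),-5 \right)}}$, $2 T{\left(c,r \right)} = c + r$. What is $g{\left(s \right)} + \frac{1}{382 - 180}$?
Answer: $\frac{1}{202} + \frac{4 \sqrt{5}}{25} \approx 0.36272$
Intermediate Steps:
$T{\left(c,r \right)} = \frac{c}{2} + \frac{r}{2}$ ($T{\left(c,r \right)} = \frac{c + r}{2} = \frac{c}{2} + \frac{r}{2}$)
$s = \frac{4}{5}$ ($s = \frac{2}{\frac{\left(-2\right) \left(-5\right)}{2} + \frac{1}{2} \left(-5\right)} = \frac{2}{\frac{1}{2} \cdot 10 - \frac{5}{2}} = \frac{2}{5 - \frac{5}{2}} = \frac{2}{\frac{5}{2}} = 2 \cdot \frac{2}{5} = \frac{4}{5} \approx 0.8$)
$g{\left(U \right)} = \frac{U^{\frac{3}{2}}}{2}$ ($g{\left(U \right)} = \frac{U \sqrt{U}}{2} = \frac{U^{\frac{3}{2}}}{2}$)
$g{\left(s \right)} + \frac{1}{382 - 180} = \frac{\left(\frac{4}{5}\right)^{\frac{3}{2}}}{2} + \frac{1}{382 - 180} = \frac{\frac{8}{25} \sqrt{5}}{2} + \frac{1}{202} = \frac{4 \sqrt{5}}{25} + \frac{1}{202} = \frac{1}{202} + \frac{4 \sqrt{5}}{25}$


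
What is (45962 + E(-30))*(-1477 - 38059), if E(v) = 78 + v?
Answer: -1819051360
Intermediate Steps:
(45962 + E(-30))*(-1477 - 38059) = (45962 + (78 - 30))*(-1477 - 38059) = (45962 + 48)*(-39536) = 46010*(-39536) = -1819051360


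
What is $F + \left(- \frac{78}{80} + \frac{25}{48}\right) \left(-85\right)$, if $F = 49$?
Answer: $\frac{4205}{48} \approx 87.604$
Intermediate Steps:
$F + \left(- \frac{78}{80} + \frac{25}{48}\right) \left(-85\right) = 49 + \left(- \frac{78}{80} + \frac{25}{48}\right) \left(-85\right) = 49 + \left(\left(-78\right) \frac{1}{80} + 25 \cdot \frac{1}{48}\right) \left(-85\right) = 49 + \left(- \frac{39}{40} + \frac{25}{48}\right) \left(-85\right) = 49 - - \frac{1853}{48} = 49 + \frac{1853}{48} = \frac{4205}{48}$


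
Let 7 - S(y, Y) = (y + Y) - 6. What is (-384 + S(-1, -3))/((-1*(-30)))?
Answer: -367/30 ≈ -12.233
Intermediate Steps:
S(y, Y) = 13 - Y - y (S(y, Y) = 7 - ((y + Y) - 6) = 7 - ((Y + y) - 6) = 7 - (-6 + Y + y) = 7 + (6 - Y - y) = 13 - Y - y)
(-384 + S(-1, -3))/((-1*(-30))) = (-384 + (13 - 1*(-3) - 1*(-1)))/((-1*(-30))) = (-384 + (13 + 3 + 1))/30 = (-384 + 17)*(1/30) = -367*1/30 = -367/30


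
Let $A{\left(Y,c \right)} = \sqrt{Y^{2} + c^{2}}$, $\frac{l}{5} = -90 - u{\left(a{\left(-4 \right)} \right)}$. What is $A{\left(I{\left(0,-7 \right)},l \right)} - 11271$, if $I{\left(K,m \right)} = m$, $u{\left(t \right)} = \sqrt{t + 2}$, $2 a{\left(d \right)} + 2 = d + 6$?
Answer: $-11271 + 3 \sqrt{22511 + 500 \sqrt{2}} \approx -10814.0$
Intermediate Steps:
$a{\left(d \right)} = 2 + \frac{d}{2}$ ($a{\left(d \right)} = -1 + \frac{d + 6}{2} = -1 + \frac{6 + d}{2} = -1 + \left(3 + \frac{d}{2}\right) = 2 + \frac{d}{2}$)
$u{\left(t \right)} = \sqrt{2 + t}$
$l = -450 - 5 \sqrt{2}$ ($l = 5 \left(-90 - \sqrt{2 + \left(2 + \frac{1}{2} \left(-4\right)\right)}\right) = 5 \left(-90 - \sqrt{2 + \left(2 - 2\right)}\right) = 5 \left(-90 - \sqrt{2 + 0}\right) = 5 \left(-90 - \sqrt{2}\right) = -450 - 5 \sqrt{2} \approx -457.07$)
$A{\left(I{\left(0,-7 \right)},l \right)} - 11271 = \sqrt{\left(-7\right)^{2} + \left(-450 - 5 \sqrt{2}\right)^{2}} - 11271 = \sqrt{49 + \left(-450 - 5 \sqrt{2}\right)^{2}} - 11271 = -11271 + \sqrt{49 + \left(-450 - 5 \sqrt{2}\right)^{2}}$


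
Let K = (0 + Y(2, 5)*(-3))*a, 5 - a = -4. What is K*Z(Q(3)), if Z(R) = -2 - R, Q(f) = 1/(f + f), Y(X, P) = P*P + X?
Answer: 3159/2 ≈ 1579.5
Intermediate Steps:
a = 9 (a = 5 - 1*(-4) = 5 + 4 = 9)
Y(X, P) = X + P**2 (Y(X, P) = P**2 + X = X + P**2)
Q(f) = 1/(2*f)
K = -729 (K = (0 + (2 + 5**2)*(-3))*9 = (0 + (2 + 25)*(-3))*9 = (0 + 27*(-3))*9 = (0 - 81)*9 = -81*9 = -729)
K*Z(Q(3)) = -729*(-2 - 1/(2*3)) = -729*(-2 - 1*1/6) = -729*(-2 - 1/6) = -729*(-13/6) = 3159/2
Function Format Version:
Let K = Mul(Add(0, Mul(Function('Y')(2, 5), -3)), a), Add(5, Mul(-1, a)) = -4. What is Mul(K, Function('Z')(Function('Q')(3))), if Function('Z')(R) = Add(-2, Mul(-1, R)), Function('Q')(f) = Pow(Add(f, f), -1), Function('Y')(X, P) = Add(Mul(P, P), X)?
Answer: Rational(3159, 2) ≈ 1579.5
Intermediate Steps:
a = 9 (a = Add(5, Mul(-1, -4)) = Add(5, 4) = 9)
Function('Y')(X, P) = Add(X, Pow(P, 2)) (Function('Y')(X, P) = Add(Pow(P, 2), X) = Add(X, Pow(P, 2)))
Function('Q')(f) = Mul(Rational(1, 2), Pow(f, -1)) (Function('Q')(f) = Pow(Mul(2, f), -1) = Mul(Rational(1, 2), Pow(f, -1)))
K = -729 (K = Mul(Add(0, Mul(Add(2, Pow(5, 2)), -3)), 9) = Mul(Add(0, Mul(Add(2, 25), -3)), 9) = Mul(Add(0, Mul(27, -3)), 9) = Mul(Add(0, -81), 9) = Mul(-81, 9) = -729)
Mul(K, Function('Z')(Function('Q')(3))) = Mul(-729, Add(-2, Mul(-1, Mul(Rational(1, 2), Pow(3, -1))))) = Mul(-729, Add(-2, Mul(-1, Mul(Rational(1, 2), Rational(1, 3))))) = Mul(-729, Add(-2, Mul(-1, Rational(1, 6)))) = Mul(-729, Add(-2, Rational(-1, 6))) = Mul(-729, Rational(-13, 6)) = Rational(3159, 2)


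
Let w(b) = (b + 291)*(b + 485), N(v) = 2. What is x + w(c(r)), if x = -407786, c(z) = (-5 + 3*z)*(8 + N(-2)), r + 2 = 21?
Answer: 407269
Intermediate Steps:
r = 19 (r = -2 + 21 = 19)
c(z) = -50 + 30*z (c(z) = (-5 + 3*z)*(8 + 2) = (-5 + 3*z)*10 = -50 + 30*z)
w(b) = (291 + b)*(485 + b)
x + w(c(r)) = -407786 + (141135 + (-50 + 30*19)² + 776*(-50 + 30*19)) = -407786 + (141135 + (-50 + 570)² + 776*(-50 + 570)) = -407786 + (141135 + 520² + 776*520) = -407786 + (141135 + 270400 + 403520) = -407786 + 815055 = 407269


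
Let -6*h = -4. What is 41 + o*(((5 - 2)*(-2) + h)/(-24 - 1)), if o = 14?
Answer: 3299/75 ≈ 43.987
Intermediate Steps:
h = 2/3 (h = -1/6*(-4) = 2/3 ≈ 0.66667)
41 + o*(((5 - 2)*(-2) + h)/(-24 - 1)) = 41 + 14*(((5 - 2)*(-2) + 2/3)/(-24 - 1)) = 41 + 14*((3*(-2) + 2/3)/(-25)) = 41 + 14*((-6 + 2/3)*(-1/25)) = 41 + 14*(-16/3*(-1/25)) = 41 + 14*(16/75) = 41 + 224/75 = 3299/75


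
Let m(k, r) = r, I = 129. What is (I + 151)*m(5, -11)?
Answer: -3080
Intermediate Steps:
(I + 151)*m(5, -11) = (129 + 151)*(-11) = 280*(-11) = -3080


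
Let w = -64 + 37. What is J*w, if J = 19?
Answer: -513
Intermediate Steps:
w = -27
J*w = 19*(-27) = -513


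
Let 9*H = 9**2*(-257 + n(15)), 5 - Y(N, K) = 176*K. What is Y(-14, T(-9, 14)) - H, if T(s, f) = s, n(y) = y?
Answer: 3767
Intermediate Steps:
Y(N, K) = 5 - 176*K
H = -2178 (H = (9**2*(-257 + 15))/9 = (81*(-242))/9 = (1/9)*(-19602) = -2178)
Y(-14, T(-9, 14)) - H = (5 - 176*(-9)) - 1*(-2178) = (5 + 1584) + 2178 = 1589 + 2178 = 3767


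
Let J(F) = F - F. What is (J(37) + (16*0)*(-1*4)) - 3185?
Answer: -3185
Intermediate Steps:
J(F) = 0
(J(37) + (16*0)*(-1*4)) - 3185 = (0 + (16*0)*(-1*4)) - 3185 = (0 + 0*(-4)) - 3185 = (0 + 0) - 3185 = 0 - 3185 = -3185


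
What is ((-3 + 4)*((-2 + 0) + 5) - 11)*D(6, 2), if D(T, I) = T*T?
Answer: -288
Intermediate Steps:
D(T, I) = T²
((-3 + 4)*((-2 + 0) + 5) - 11)*D(6, 2) = ((-3 + 4)*((-2 + 0) + 5) - 11)*6² = (1*(-2 + 5) - 11)*36 = (1*3 - 11)*36 = (3 - 11)*36 = -8*36 = -288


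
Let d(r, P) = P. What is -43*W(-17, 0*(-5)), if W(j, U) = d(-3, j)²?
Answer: -12427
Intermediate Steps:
W(j, U) = j²
-43*W(-17, 0*(-5)) = -43*(-17)² = -43*289 = -12427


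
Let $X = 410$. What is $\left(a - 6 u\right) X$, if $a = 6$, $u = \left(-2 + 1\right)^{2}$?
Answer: $0$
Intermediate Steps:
$u = 1$ ($u = \left(-1\right)^{2} = 1$)
$\left(a - 6 u\right) X = \left(6 - 6\right) 410 = 0 \cdot 410 = 0$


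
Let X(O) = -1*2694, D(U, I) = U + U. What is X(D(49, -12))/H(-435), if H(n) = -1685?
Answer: 2694/1685 ≈ 1.5988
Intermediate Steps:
D(U, I) = 2*U
X(O) = -2694
X(D(49, -12))/H(-435) = -2694/(-1685) = -2694*(-1/1685) = 2694/1685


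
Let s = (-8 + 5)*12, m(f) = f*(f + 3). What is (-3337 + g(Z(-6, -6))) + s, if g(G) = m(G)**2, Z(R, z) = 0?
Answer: -3373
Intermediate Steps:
m(f) = f*(3 + f)
s = -36 (s = -3*12 = -36)
g(G) = G**2*(3 + G)**2 (g(G) = (G*(3 + G))**2 = G**2*(3 + G)**2)
(-3337 + g(Z(-6, -6))) + s = (-3337 + 0**2*(3 + 0)**2) - 36 = (-3337 + 0*3**2) - 36 = (-3337 + 0*9) - 36 = (-3337 + 0) - 36 = -3337 - 36 = -3373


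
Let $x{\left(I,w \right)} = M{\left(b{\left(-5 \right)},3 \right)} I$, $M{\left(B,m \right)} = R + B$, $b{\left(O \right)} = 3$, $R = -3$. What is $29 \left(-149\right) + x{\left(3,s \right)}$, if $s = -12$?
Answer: $-4321$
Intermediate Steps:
$M{\left(B,m \right)} = -3 + B$
$x{\left(I,w \right)} = 0$ ($x{\left(I,w \right)} = \left(-3 + 3\right) I = 0 I = 0$)
$29 \left(-149\right) + x{\left(3,s \right)} = 29 \left(-149\right) + 0 = -4321 + 0 = -4321$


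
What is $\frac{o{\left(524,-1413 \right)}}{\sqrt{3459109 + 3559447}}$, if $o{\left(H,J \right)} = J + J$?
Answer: $- \frac{1413 \sqrt{1754639}}{1754639} \approx -1.0667$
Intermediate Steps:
$o{\left(H,J \right)} = 2 J$
$\frac{o{\left(524,-1413 \right)}}{\sqrt{3459109 + 3559447}} = \frac{2 \left(-1413\right)}{\sqrt{3459109 + 3559447}} = - \frac{2826}{\sqrt{7018556}} = - \frac{2826}{2 \sqrt{1754639}} = - 2826 \frac{\sqrt{1754639}}{3509278} = - \frac{1413 \sqrt{1754639}}{1754639}$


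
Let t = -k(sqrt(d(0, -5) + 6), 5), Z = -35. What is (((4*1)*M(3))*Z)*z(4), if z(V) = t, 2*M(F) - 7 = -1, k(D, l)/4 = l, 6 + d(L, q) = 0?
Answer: 8400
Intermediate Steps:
d(L, q) = -6 (d(L, q) = -6 + 0 = -6)
k(D, l) = 4*l
M(F) = 3 (M(F) = 7/2 + (1/2)*(-1) = 7/2 - 1/2 = 3)
t = -20 (t = -4*5 = -1*20 = -20)
z(V) = -20
(((4*1)*M(3))*Z)*z(4) = (((4*1)*3)*(-35))*(-20) = ((4*3)*(-35))*(-20) = (12*(-35))*(-20) = -420*(-20) = 8400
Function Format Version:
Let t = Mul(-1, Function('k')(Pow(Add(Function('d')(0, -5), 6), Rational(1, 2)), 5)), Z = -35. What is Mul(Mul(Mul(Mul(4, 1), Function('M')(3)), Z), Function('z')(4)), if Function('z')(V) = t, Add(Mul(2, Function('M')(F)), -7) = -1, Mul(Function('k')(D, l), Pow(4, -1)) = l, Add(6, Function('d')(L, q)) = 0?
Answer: 8400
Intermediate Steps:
Function('d')(L, q) = -6 (Function('d')(L, q) = Add(-6, 0) = -6)
Function('k')(D, l) = Mul(4, l)
Function('M')(F) = 3 (Function('M')(F) = Add(Rational(7, 2), Mul(Rational(1, 2), -1)) = Add(Rational(7, 2), Rational(-1, 2)) = 3)
t = -20 (t = Mul(-1, Mul(4, 5)) = Mul(-1, 20) = -20)
Function('z')(V) = -20
Mul(Mul(Mul(Mul(4, 1), Function('M')(3)), Z), Function('z')(4)) = Mul(Mul(Mul(Mul(4, 1), 3), -35), -20) = Mul(Mul(Mul(4, 3), -35), -20) = Mul(Mul(12, -35), -20) = Mul(-420, -20) = 8400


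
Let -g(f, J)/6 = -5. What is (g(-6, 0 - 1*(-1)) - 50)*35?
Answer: -700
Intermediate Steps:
g(f, J) = 30 (g(f, J) = -6*(-5) = 30)
(g(-6, 0 - 1*(-1)) - 50)*35 = (30 - 50)*35 = -20*35 = -700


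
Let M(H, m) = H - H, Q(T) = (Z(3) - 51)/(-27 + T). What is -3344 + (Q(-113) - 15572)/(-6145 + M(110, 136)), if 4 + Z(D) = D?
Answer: -718665793/215075 ≈ -3341.5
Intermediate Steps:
Z(D) = -4 + D
Q(T) = -52/(-27 + T) (Q(T) = ((-4 + 3) - 51)/(-27 + T) = (-1 - 51)/(-27 + T) = -52/(-27 + T))
M(H, m) = 0
-3344 + (Q(-113) - 15572)/(-6145 + M(110, 136)) = -3344 + (-52/(-27 - 113) - 15572)/(-6145 + 0) = -3344 + (-52/(-140) - 15572)/(-6145) = -3344 + (-52*(-1/140) - 15572)*(-1/6145) = -3344 + (13/35 - 15572)*(-1/6145) = -3344 - 545007/35*(-1/6145) = -3344 + 545007/215075 = -718665793/215075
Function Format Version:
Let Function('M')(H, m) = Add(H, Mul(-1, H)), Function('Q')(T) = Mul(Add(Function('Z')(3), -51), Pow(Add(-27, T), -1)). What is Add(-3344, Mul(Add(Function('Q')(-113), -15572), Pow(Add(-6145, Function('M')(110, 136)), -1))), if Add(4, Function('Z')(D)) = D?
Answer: Rational(-718665793, 215075) ≈ -3341.5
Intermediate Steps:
Function('Z')(D) = Add(-4, D)
Function('Q')(T) = Mul(-52, Pow(Add(-27, T), -1)) (Function('Q')(T) = Mul(Add(Add(-4, 3), -51), Pow(Add(-27, T), -1)) = Mul(Add(-1, -51), Pow(Add(-27, T), -1)) = Mul(-52, Pow(Add(-27, T), -1)))
Function('M')(H, m) = 0
Add(-3344, Mul(Add(Function('Q')(-113), -15572), Pow(Add(-6145, Function('M')(110, 136)), -1))) = Add(-3344, Mul(Add(Mul(-52, Pow(Add(-27, -113), -1)), -15572), Pow(Add(-6145, 0), -1))) = Add(-3344, Mul(Add(Mul(-52, Pow(-140, -1)), -15572), Pow(-6145, -1))) = Add(-3344, Mul(Add(Mul(-52, Rational(-1, 140)), -15572), Rational(-1, 6145))) = Add(-3344, Mul(Add(Rational(13, 35), -15572), Rational(-1, 6145))) = Add(-3344, Mul(Rational(-545007, 35), Rational(-1, 6145))) = Add(-3344, Rational(545007, 215075)) = Rational(-718665793, 215075)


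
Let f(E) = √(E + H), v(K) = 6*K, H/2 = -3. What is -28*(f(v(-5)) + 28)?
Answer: -784 - 168*I ≈ -784.0 - 168.0*I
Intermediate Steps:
H = -6 (H = 2*(-3) = -6)
f(E) = √(-6 + E) (f(E) = √(E - 6) = √(-6 + E))
-28*(f(v(-5)) + 28) = -28*(√(-6 + 6*(-5)) + 28) = -28*(√(-6 - 30) + 28) = -28*(√(-36) + 28) = -28*(6*I + 28) = -28*(28 + 6*I) = -784 - 168*I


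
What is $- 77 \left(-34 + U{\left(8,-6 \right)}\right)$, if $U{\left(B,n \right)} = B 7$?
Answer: $-1694$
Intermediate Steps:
$U{\left(B,n \right)} = 7 B$
$- 77 \left(-34 + U{\left(8,-6 \right)}\right) = - 77 \left(-34 + 7 \cdot 8\right) = - 77 \left(-34 + 56\right) = \left(-77\right) 22 = -1694$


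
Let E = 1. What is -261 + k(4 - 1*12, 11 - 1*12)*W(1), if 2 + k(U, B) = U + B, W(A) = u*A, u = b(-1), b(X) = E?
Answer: -272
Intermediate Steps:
b(X) = 1
u = 1
W(A) = A (W(A) = 1*A = A)
k(U, B) = -2 + B + U (k(U, B) = -2 + (U + B) = -2 + (B + U) = -2 + B + U)
-261 + k(4 - 1*12, 11 - 1*12)*W(1) = -261 + (-2 + (11 - 1*12) + (4 - 1*12))*1 = -261 + (-2 + (11 - 12) + (4 - 12))*1 = -261 + (-2 - 1 - 8)*1 = -261 - 11*1 = -261 - 11 = -272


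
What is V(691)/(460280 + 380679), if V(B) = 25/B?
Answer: 25/581102669 ≈ 4.3022e-8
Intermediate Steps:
V(691)/(460280 + 380679) = (25/691)/(460280 + 380679) = (25*(1/691))/840959 = (25/691)*(1/840959) = 25/581102669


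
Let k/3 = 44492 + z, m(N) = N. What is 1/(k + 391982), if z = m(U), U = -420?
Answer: 1/524198 ≈ 1.9077e-6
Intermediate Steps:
z = -420
k = 132216 (k = 3*(44492 - 420) = 3*44072 = 132216)
1/(k + 391982) = 1/(132216 + 391982) = 1/524198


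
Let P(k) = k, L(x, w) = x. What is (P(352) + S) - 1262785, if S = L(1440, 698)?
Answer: -1260993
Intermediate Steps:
S = 1440
(P(352) + S) - 1262785 = (352 + 1440) - 1262785 = 1792 - 1262785 = -1260993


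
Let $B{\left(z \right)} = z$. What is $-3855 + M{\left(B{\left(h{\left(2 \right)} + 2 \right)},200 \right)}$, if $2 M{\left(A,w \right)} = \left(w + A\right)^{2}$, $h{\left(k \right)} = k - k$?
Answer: $16547$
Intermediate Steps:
$h{\left(k \right)} = 0$
$M{\left(A,w \right)} = \frac{\left(A + w\right)^{2}}{2}$ ($M{\left(A,w \right)} = \frac{\left(w + A\right)^{2}}{2} = \frac{\left(A + w\right)^{2}}{2}$)
$-3855 + M{\left(B{\left(h{\left(2 \right)} + 2 \right)},200 \right)} = -3855 + \frac{\left(\left(0 + 2\right) + 200\right)^{2}}{2} = -3855 + \frac{\left(2 + 200\right)^{2}}{2} = -3855 + \frac{202^{2}}{2} = -3855 + \frac{1}{2} \cdot 40804 = -3855 + 20402 = 16547$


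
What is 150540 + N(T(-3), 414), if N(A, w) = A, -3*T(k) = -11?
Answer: 451631/3 ≈ 1.5054e+5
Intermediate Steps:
T(k) = 11/3 (T(k) = -1/3*(-11) = 11/3)
150540 + N(T(-3), 414) = 150540 + 11/3 = 451631/3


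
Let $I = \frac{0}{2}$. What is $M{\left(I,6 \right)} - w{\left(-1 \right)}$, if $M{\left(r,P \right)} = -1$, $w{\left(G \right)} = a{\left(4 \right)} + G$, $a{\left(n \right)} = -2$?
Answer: $2$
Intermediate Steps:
$w{\left(G \right)} = -2 + G$
$I = 0$ ($I = 0 \cdot \frac{1}{2} = 0$)
$M{\left(I,6 \right)} - w{\left(-1 \right)} = -1 - \left(-2 - 1\right) = -1 - -3 = -1 + 3 = 2$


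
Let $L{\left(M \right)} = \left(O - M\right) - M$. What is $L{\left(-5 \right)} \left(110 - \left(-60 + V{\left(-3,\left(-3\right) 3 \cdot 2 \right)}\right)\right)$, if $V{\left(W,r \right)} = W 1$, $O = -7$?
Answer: $519$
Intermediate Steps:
$V{\left(W,r \right)} = W$
$L{\left(M \right)} = -7 - 2 M$ ($L{\left(M \right)} = \left(-7 - M\right) - M = -7 - 2 M$)
$L{\left(-5 \right)} \left(110 - \left(-60 + V{\left(-3,\left(-3\right) 3 \cdot 2 \right)}\right)\right) = \left(-7 - -10\right) \left(110 + \left(60 - -3\right)\right) = \left(-7 + 10\right) \left(110 + \left(60 + 3\right)\right) = 3 \left(110 + 63\right) = 3 \cdot 173 = 519$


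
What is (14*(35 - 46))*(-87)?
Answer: 13398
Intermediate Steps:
(14*(35 - 46))*(-87) = (14*(-11))*(-87) = -154*(-87) = 13398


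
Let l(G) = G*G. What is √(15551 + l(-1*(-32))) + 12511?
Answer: 12511 + 5*√663 ≈ 12640.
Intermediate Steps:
l(G) = G²
√(15551 + l(-1*(-32))) + 12511 = √(15551 + (-1*(-32))²) + 12511 = √(15551 + 32²) + 12511 = √(15551 + 1024) + 12511 = √16575 + 12511 = 5*√663 + 12511 = 12511 + 5*√663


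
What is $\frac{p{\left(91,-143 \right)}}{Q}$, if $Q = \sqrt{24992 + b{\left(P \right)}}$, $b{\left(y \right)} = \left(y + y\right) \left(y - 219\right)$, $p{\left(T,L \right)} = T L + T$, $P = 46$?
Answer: $- \frac{6461 \sqrt{2269}}{2269} \approx -135.64$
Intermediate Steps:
$p{\left(T,L \right)} = T + L T$ ($p{\left(T,L \right)} = L T + T = T + L T$)
$b{\left(y \right)} = 2 y \left(-219 + y\right)$
$Q = 2 \sqrt{2269}$ ($Q = \sqrt{24992 + 2 \cdot 46 \left(-219 + 46\right)} = \sqrt{24992 + 2 \cdot 46 \left(-173\right)} = \sqrt{24992 - 15916} = \sqrt{9076} = 2 \sqrt{2269} \approx 95.268$)
$\frac{p{\left(91,-143 \right)}}{Q} = \frac{91 \left(1 - 143\right)}{2 \sqrt{2269}} = 91 \left(-142\right) \frac{\sqrt{2269}}{4538} = - 12922 \frac{\sqrt{2269}}{4538} = - \frac{6461 \sqrt{2269}}{2269}$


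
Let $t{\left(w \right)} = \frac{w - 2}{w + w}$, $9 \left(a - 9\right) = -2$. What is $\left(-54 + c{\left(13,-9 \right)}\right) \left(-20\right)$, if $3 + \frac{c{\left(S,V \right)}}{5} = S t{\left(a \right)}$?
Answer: $\frac{69370}{79} \approx 878.1$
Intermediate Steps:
$a = \frac{79}{9}$ ($a = 9 + \frac{1}{9} \left(-2\right) = 9 - \frac{2}{9} = \frac{79}{9} \approx 8.7778$)
$t{\left(w \right)} = \frac{-2 + w}{2 w}$
$c{\left(S,V \right)} = -15 + \frac{305 S}{158}$ ($c{\left(S,V \right)} = -15 + 5 S \frac{-2 + \frac{79}{9}}{2 \cdot \frac{79}{9}} = -15 + 5 S \frac{1}{2} \cdot \frac{9}{79} \cdot \frac{61}{9} = -15 + 5 S \frac{61}{158} = -15 + 5 \frac{61 S}{158} = -15 + \frac{305 S}{158}$)
$\left(-54 + c{\left(13,-9 \right)}\right) \left(-20\right) = \left(-54 + \left(-15 + \frac{305}{158} \cdot 13\right)\right) \left(-20\right) = \left(-54 + \left(-15 + \frac{3965}{158}\right)\right) \left(-20\right) = \left(-54 + \frac{1595}{158}\right) \left(-20\right) = \left(- \frac{6937}{158}\right) \left(-20\right) = \frac{69370}{79}$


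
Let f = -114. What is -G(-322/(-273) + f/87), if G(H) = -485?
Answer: 485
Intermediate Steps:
-G(-322/(-273) + f/87) = -1*(-485) = 485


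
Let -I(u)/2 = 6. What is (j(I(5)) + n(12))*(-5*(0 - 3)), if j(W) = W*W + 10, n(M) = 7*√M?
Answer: 2310 + 210*√3 ≈ 2673.7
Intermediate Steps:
I(u) = -12 (I(u) = -2*6 = -12)
j(W) = 10 + W² (j(W) = W² + 10 = 10 + W²)
(j(I(5)) + n(12))*(-5*(0 - 3)) = ((10 + (-12)²) + 7*√12)*(-5*(0 - 3)) = ((10 + 144) + 7*(2*√3))*(-5*(-3)) = (154 + 14*√3)*15 = 2310 + 210*√3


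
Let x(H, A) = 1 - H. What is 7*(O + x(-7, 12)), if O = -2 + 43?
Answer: 343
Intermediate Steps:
O = 41
7*(O + x(-7, 12)) = 7*(41 + (1 - 1*(-7))) = 7*(41 + (1 + 7)) = 7*(41 + 8) = 7*49 = 343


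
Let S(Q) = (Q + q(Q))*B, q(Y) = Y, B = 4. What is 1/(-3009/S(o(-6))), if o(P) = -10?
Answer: 80/3009 ≈ 0.026587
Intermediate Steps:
S(Q) = 8*Q (S(Q) = (Q + Q)*4 = (2*Q)*4 = 8*Q)
1/(-3009/S(o(-6))) = 1/(-3009/(8*(-10))) = 1/(-3009/(-80)) = 1/(-3009*(-1/80)) = 1/(3009/80) = 80/3009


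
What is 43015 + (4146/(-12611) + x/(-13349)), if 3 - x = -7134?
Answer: 7241182090924/168344239 ≈ 43014.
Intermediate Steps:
x = 7137 (x = 3 - 1*(-7134) = 3 + 7134 = 7137)
43015 + (4146/(-12611) + x/(-13349)) = 43015 + (4146/(-12611) + 7137/(-13349)) = 43015 + (4146*(-1/12611) + 7137*(-1/13349)) = 43015 + (-4146/12611 - 7137/13349) = 43015 - 145349661/168344239 = 7241182090924/168344239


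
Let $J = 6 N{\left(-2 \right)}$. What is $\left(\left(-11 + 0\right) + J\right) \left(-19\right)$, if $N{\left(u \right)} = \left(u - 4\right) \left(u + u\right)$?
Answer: $-2527$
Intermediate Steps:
$N{\left(u \right)} = 2 u \left(-4 + u\right)$ ($N{\left(u \right)} = \left(-4 + u\right) 2 u = 2 u \left(-4 + u\right)$)
$J = 144$ ($J = 6 \cdot 2 \left(-2\right) \left(-4 - 2\right) = 6 \cdot 2 \left(-2\right) \left(-6\right) = 6 \cdot 24 = 144$)
$\left(\left(-11 + 0\right) + J\right) \left(-19\right) = \left(\left(-11 + 0\right) + 144\right) \left(-19\right) = \left(-11 + 144\right) \left(-19\right) = 133 \left(-19\right) = -2527$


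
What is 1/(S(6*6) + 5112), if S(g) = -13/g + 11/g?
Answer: 18/92015 ≈ 0.00019562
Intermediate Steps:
S(g) = -2/g
1/(S(6*6) + 5112) = 1/(-2/(6*6) + 5112) = 1/(-2/36 + 5112) = 1/(-2*1/36 + 5112) = 1/(-1/18 + 5112) = 1/(92015/18) = 18/92015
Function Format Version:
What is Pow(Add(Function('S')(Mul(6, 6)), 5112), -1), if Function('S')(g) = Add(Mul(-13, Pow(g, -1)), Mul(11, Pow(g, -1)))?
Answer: Rational(18, 92015) ≈ 0.00019562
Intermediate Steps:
Function('S')(g) = Mul(-2, Pow(g, -1))
Pow(Add(Function('S')(Mul(6, 6)), 5112), -1) = Pow(Add(Mul(-2, Pow(Mul(6, 6), -1)), 5112), -1) = Pow(Add(Mul(-2, Pow(36, -1)), 5112), -1) = Pow(Add(Mul(-2, Rational(1, 36)), 5112), -1) = Pow(Add(Rational(-1, 18), 5112), -1) = Pow(Rational(92015, 18), -1) = Rational(18, 92015)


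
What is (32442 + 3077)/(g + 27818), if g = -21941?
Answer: 35519/5877 ≈ 6.0437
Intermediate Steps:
(32442 + 3077)/(g + 27818) = (32442 + 3077)/(-21941 + 27818) = 35519/5877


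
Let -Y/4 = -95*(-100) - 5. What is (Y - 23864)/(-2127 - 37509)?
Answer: 15461/9909 ≈ 1.5603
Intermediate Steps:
Y = -37980 (Y = -4*(-95*(-100) - 5) = -4*(9500 - 5) = -4*9495 = -37980)
(Y - 23864)/(-2127 - 37509) = (-37980 - 23864)/(-2127 - 37509) = -61844/(-39636) = -61844*(-1/39636) = 15461/9909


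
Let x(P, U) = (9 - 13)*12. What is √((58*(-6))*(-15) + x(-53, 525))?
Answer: 2*√1293 ≈ 71.917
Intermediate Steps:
x(P, U) = -48 (x(P, U) = -4*12 = -48)
√((58*(-6))*(-15) + x(-53, 525)) = √((58*(-6))*(-15) - 48) = √(-348*(-15) - 48) = √(5220 - 48) = √5172 = 2*√1293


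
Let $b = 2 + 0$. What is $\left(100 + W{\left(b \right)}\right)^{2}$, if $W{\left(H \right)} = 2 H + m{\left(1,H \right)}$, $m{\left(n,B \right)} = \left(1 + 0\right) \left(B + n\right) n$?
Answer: $11449$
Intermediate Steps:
$b = 2$
$m{\left(n,B \right)} = n \left(B + n\right)$ ($m{\left(n,B \right)} = 1 \left(B + n\right) n = \left(B + n\right) n = n \left(B + n\right)$)
$W{\left(H \right)} = 1 + 3 H$ ($W{\left(H \right)} = 2 H + 1 \left(H + 1\right) = 2 H + 1 \left(1 + H\right) = 2 H + \left(1 + H\right) = 1 + 3 H$)
$\left(100 + W{\left(b \right)}\right)^{2} = \left(100 + \left(1 + 3 \cdot 2\right)\right)^{2} = \left(100 + \left(1 + 6\right)\right)^{2} = \left(100 + 7\right)^{2} = 107^{2} = 11449$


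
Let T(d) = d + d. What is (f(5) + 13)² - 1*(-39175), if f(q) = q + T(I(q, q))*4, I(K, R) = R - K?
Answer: 39499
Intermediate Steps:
T(d) = 2*d
f(q) = q (f(q) = q + (2*(q - q))*4 = q + (2*0)*4 = q + 0*4 = q + 0 = q)
(f(5) + 13)² - 1*(-39175) = (5 + 13)² - 1*(-39175) = 18² + 39175 = 324 + 39175 = 39499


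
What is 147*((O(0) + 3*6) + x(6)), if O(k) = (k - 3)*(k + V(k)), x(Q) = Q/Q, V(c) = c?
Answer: 2793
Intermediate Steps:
x(Q) = 1
O(k) = 2*k*(-3 + k) (O(k) = (k - 3)*(k + k) = (-3 + k)*(2*k) = 2*k*(-3 + k))
147*((O(0) + 3*6) + x(6)) = 147*((2*0*(-3 + 0) + 3*6) + 1) = 147*((2*0*(-3) + 18) + 1) = 147*((0 + 18) + 1) = 147*(18 + 1) = 147*19 = 2793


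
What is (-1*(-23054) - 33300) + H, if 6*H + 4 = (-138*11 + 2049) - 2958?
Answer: -63907/6 ≈ -10651.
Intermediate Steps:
H = -2431/6 (H = -2/3 + ((-138*11 + 2049) - 2958)/6 = -2/3 + ((-1518 + 2049) - 2958)/6 = -2/3 + (531 - 2958)/6 = -2/3 + (1/6)*(-2427) = -2/3 - 809/2 = -2431/6 ≈ -405.17)
(-1*(-23054) - 33300) + H = (-1*(-23054) - 33300) - 2431/6 = (23054 - 33300) - 2431/6 = -10246 - 2431/6 = -63907/6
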